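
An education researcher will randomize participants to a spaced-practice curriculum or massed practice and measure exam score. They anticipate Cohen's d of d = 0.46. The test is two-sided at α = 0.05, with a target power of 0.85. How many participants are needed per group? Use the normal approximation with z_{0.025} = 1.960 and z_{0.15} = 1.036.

n = 85 per group

For two independent groups with equal n: n = 2·((z_{α/2} + z_β) / d)².
z_{α/2} + z_β = 1.960 + 1.036 = 2.996.
n = 2 × (2.996 / 0.46)² = 2 × 6.513² = 2 × 42.42 = 84.8.
Round up to the next whole participant.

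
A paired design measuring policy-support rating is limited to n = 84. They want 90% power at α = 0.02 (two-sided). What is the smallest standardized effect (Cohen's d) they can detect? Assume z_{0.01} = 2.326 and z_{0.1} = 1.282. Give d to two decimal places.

d_min ≈ 0.39

For a single sample (or paired design) of n = 84: d_min = (z_{α/2} + z_β)/√n.
z-sum = 2.326 + 1.282 = 3.608.
d_min = 3.608 / √84 = 3.608 / 9.165 = 0.394.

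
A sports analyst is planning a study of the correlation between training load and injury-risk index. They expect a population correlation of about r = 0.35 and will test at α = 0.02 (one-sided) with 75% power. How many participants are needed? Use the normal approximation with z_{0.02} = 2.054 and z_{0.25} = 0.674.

n = 59

Fisher's z: C = ½·ln((1+r)/(1−r)) = ½·ln(2.0769) = 0.3654.
n = ((z_{α} + z_β)/C)² + 3.
(2.054 + 0.674) / 0.3654 = 2.728 / 0.3654 = 7.466.
n = 7.466² + 3 = 55.74 + 3 = 58.7.
Round up.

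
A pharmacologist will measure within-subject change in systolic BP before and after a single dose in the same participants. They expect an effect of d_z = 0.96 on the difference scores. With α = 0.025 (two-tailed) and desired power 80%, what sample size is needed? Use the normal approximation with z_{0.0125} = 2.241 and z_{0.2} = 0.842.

For a paired (one-sample on differences) test: n = ((z_{α/2} + z_β) / d)².
z_{α/2} + z_β = 2.241 + 0.842 = 3.083.
n = (3.083 / 0.96)² = 3.211² = 10.31.
Round up.

n = 11 pairs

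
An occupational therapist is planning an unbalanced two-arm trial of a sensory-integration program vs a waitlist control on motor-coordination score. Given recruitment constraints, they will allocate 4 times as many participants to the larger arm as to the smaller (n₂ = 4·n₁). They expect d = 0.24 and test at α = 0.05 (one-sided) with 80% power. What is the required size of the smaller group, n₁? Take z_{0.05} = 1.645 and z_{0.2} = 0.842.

n₁ = 135

With allocation ratio k = n₂/n₁ = 4, Var(x̄₁−x̄₂) = σ²(1/n₁ + 1/(k·n₁)) = σ²·(k+1)/(k·n₁).
So n₁ = (1 + 1/k)·((z_{α} + z_β)/d)² = 1.250 × (2.487/0.24)².
n₁ = 1.250 × 107.38 = 134.2.
Round up: n₁ = 135, giving n₂ = 4 × 135 = 540.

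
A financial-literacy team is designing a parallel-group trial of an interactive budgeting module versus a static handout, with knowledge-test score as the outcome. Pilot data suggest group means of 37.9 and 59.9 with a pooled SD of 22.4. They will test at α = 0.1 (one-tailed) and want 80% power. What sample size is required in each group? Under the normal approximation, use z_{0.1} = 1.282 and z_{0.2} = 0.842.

n = 10 per group

Cohen's d = |M₁ − M₂| / SD_pooled = |37.9 − 59.9| / 22.4 = 22.0 / 22.4 = 0.982.
For two independent groups with equal n: n = 2·((z_{α} + z_β) / d)².
z_{α} + z_β = 1.282 + 0.842 = 2.124.
n = 2 × (2.124 / 0.982)² = 2 × 2.163² = 2 × 4.68 = 9.4.
Round up to the next whole participant.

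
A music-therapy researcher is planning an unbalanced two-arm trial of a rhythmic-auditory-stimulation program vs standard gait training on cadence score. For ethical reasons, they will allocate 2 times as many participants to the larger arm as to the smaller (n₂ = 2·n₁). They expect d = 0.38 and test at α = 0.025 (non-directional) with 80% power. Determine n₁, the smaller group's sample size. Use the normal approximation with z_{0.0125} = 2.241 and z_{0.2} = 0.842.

n₁ = 99

With allocation ratio k = n₂/n₁ = 2, Var(x̄₁−x̄₂) = σ²(1/n₁ + 1/(k·n₁)) = σ²·(k+1)/(k·n₁).
So n₁ = (1 + 1/k)·((z_{α/2} + z_β)/d)² = 1.500 × (3.083/0.38)².
n₁ = 1.500 × 65.82 = 98.7.
Round up: n₁ = 99, giving n₂ = 2 × 99 = 198.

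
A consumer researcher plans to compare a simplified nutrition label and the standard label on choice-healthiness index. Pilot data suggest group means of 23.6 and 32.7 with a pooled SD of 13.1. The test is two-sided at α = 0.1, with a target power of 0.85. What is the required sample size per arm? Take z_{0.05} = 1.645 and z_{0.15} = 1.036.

n = 30 per group

Cohen's d = |M₁ − M₂| / SD_pooled = |23.6 − 32.7| / 13.1 = 9.1 / 13.1 = 0.695.
For two independent groups with equal n: n = 2·((z_{α/2} + z_β) / d)².
z_{α/2} + z_β = 1.645 + 1.036 = 2.681.
n = 2 × (2.681 / 0.695)² = 2 × 3.858² = 2 × 14.88 = 29.8.
Round up to the next whole participant.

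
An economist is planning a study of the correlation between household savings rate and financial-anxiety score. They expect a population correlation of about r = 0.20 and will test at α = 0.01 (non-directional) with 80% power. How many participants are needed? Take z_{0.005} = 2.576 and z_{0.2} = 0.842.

n = 288

Fisher's z: C = ½·ln((1+r)/(1−r)) = ½·ln(1.5000) = 0.2027.
n = ((z_{α/2} + z_β)/C)² + 3.
(2.576 + 0.842) / 0.2027 = 3.418 / 0.2027 = 16.862.
n = 16.862² + 3 = 284.34 + 3 = 287.3.
Round up.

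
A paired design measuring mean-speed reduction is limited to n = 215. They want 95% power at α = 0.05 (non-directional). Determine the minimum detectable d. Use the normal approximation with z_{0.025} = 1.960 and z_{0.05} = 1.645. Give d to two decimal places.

d_min ≈ 0.25

For a single sample (or paired design) of n = 215: d_min = (z_{α/2} + z_β)/√n.
z-sum = 1.960 + 1.645 = 3.605.
d_min = 3.605 / √215 = 3.605 / 14.663 = 0.246.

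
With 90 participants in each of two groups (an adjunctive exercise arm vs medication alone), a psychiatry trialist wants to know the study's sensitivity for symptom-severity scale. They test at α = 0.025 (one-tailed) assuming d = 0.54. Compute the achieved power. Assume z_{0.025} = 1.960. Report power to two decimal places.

power ≈ 0.95

For two equal groups, power = Φ(d·√(n/2) − z_{α}).
d·√(n/2) = 0.54 × √(90/2) = 0.54 × 6.708 = 3.622.
z_β = 3.622 − 1.960 = 1.662.
Power = Φ(1.662) = 0.952.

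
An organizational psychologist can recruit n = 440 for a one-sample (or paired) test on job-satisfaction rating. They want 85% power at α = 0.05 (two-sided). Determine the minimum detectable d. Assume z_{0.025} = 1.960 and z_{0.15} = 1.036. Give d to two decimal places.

For a single sample (or paired design) of n = 440: d_min = (z_{α/2} + z_β)/√n.
z-sum = 1.960 + 1.036 = 2.996.
d_min = 2.996 / √440 = 2.996 / 20.976 = 0.143.

d_min ≈ 0.14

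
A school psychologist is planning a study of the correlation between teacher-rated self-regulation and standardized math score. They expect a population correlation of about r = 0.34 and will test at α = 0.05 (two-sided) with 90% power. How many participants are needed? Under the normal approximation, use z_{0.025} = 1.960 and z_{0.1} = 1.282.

n = 87

Fisher's z: C = ½·ln((1+r)/(1−r)) = ½·ln(2.0303) = 0.3541.
n = ((z_{α/2} + z_β)/C)² + 3.
(1.960 + 1.282) / 0.3541 = 3.242 / 0.3541 = 9.156.
n = 9.156² + 3 = 83.83 + 3 = 86.8.
Round up.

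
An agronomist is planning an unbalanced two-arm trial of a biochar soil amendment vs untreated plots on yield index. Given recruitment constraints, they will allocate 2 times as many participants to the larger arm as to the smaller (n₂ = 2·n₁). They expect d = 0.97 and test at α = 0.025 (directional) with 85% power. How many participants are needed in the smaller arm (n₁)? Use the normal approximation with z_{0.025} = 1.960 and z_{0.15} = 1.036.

n₁ = 15

With allocation ratio k = n₂/n₁ = 2, Var(x̄₁−x̄₂) = σ²(1/n₁ + 1/(k·n₁)) = σ²·(k+1)/(k·n₁).
So n₁ = (1 + 1/k)·((z_{α} + z_β)/d)² = 1.500 × (2.996/0.97)².
n₁ = 1.500 × 9.54 = 14.3.
Round up: n₁ = 15, giving n₂ = 2 × 15 = 30.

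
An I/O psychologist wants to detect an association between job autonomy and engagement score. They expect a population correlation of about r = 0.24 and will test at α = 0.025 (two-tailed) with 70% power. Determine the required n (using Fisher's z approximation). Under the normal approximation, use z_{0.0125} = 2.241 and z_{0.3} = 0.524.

Fisher's z: C = ½·ln((1+r)/(1−r)) = ½·ln(1.6316) = 0.2448.
n = ((z_{α/2} + z_β)/C)² + 3.
(2.241 + 0.524) / 0.2448 = 2.765 / 0.2448 = 11.295.
n = 11.295² + 3 = 127.58 + 3 = 130.6.
Round up.

n = 131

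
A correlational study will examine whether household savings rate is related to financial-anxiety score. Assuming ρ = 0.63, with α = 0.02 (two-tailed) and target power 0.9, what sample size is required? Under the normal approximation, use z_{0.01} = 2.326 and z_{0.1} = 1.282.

Fisher's z: C = ½·ln((1+r)/(1−r)) = ½·ln(4.4054) = 0.7414.
n = ((z_{α/2} + z_β)/C)² + 3.
(2.326 + 1.282) / 0.7414 = 3.608 / 0.7414 = 4.866.
n = 4.866² + 3 = 23.68 + 3 = 26.7.
Round up.

n = 27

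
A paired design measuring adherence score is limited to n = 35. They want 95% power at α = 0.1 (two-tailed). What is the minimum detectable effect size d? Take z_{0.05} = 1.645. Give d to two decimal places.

d_min ≈ 0.56

For a single sample (or paired design) of n = 35: d_min = (z_{α/2} + z_β)/√n.
z-sum = 1.645 + 1.645 = 3.290.
d_min = 3.290 / √35 = 3.290 / 5.916 = 0.556.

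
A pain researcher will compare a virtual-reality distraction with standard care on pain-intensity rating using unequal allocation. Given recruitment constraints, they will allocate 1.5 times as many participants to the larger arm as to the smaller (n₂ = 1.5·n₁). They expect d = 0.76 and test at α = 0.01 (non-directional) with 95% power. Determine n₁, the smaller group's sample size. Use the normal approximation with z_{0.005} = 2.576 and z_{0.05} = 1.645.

n₁ = 52

With allocation ratio k = n₂/n₁ = 1.5, Var(x̄₁−x̄₂) = σ²(1/n₁ + 1/(k·n₁)) = σ²·(k+1)/(k·n₁).
So n₁ = (1 + 1/k)·((z_{α/2} + z_β)/d)² = 1.667 × (4.221/0.76)².
n₁ = 1.667 × 30.85 = 51.4.
Round up: n₁ = 52, giving n₂ = 1.5 × 52 = 78.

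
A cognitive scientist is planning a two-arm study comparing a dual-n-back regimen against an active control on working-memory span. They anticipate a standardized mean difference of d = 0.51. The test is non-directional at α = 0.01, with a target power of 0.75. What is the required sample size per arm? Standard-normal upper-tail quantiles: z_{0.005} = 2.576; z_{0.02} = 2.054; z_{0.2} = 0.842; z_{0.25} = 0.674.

For two independent groups with equal n: n = 2·((z_{α/2} + z_β) / d)².
z_{α/2} + z_β = 2.576 + 0.674 = 3.250.
n = 2 × (3.250 / 0.51)² = 2 × 6.373² = 2 × 40.61 = 81.2.
Round up to the next whole participant.

n = 82 per group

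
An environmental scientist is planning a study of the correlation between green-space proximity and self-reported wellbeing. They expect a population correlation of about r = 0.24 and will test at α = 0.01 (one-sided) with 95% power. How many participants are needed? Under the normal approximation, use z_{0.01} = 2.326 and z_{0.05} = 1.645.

n = 267

Fisher's z: C = ½·ln((1+r)/(1−r)) = ½·ln(1.6316) = 0.2448.
n = ((z_{α} + z_β)/C)² + 3.
(2.326 + 1.645) / 0.2448 = 3.971 / 0.2448 = 16.221.
n = 16.221² + 3 = 263.13 + 3 = 266.1.
Round up.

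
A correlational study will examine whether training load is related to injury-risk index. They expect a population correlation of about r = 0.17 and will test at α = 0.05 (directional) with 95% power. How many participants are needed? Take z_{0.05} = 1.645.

Fisher's z: C = ½·ln((1+r)/(1−r)) = ½·ln(1.4096) = 0.1717.
n = ((z_{α} + z_β)/C)² + 3.
(1.645 + 1.645) / 0.1717 = 3.290 / 0.1717 = 19.161.
n = 19.161² + 3 = 367.16 + 3 = 370.2.
Round up.

n = 371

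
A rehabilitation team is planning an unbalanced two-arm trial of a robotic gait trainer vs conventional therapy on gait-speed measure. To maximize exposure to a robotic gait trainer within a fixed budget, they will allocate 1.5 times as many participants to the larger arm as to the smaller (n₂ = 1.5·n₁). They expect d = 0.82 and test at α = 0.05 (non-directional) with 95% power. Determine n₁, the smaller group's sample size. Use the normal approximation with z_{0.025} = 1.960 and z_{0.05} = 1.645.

n₁ = 33

With allocation ratio k = n₂/n₁ = 1.5, Var(x̄₁−x̄₂) = σ²(1/n₁ + 1/(k·n₁)) = σ²·(k+1)/(k·n₁).
So n₁ = (1 + 1/k)·((z_{α/2} + z_β)/d)² = 1.667 × (3.605/0.82)².
n₁ = 1.667 × 19.33 = 32.2.
Round up: n₁ = 33, giving n₂ = ⌈1.5 × 33⌉ = ⌈49.5⌉ = 50.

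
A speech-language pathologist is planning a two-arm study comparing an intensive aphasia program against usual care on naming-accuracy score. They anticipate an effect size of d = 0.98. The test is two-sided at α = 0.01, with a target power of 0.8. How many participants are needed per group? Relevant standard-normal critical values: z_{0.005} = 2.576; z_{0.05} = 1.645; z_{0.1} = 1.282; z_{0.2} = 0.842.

For two independent groups with equal n: n = 2·((z_{α/2} + z_β) / d)².
z_{α/2} + z_β = 2.576 + 0.842 = 3.418.
n = 2 × (3.418 / 0.98)² = 2 × 3.488² = 2 × 12.16 = 24.3.
Round up to the next whole participant.

n = 25 per group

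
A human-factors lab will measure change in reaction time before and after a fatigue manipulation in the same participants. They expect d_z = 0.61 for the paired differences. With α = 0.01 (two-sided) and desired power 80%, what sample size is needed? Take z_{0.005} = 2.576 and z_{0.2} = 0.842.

n = 32 pairs

For a paired (one-sample on differences) test: n = ((z_{α/2} + z_β) / d)².
z_{α/2} + z_β = 2.576 + 0.842 = 3.418.
n = (3.418 / 0.61)² = 5.603² = 31.40.
Round up.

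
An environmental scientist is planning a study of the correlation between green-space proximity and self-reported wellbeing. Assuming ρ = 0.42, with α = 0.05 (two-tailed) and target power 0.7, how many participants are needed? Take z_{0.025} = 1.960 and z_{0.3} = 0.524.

Fisher's z: C = ½·ln((1+r)/(1−r)) = ½·ln(2.4483) = 0.4477.
n = ((z_{α/2} + z_β)/C)² + 3.
(1.960 + 0.524) / 0.4477 = 2.484 / 0.4477 = 5.548.
n = 5.548² + 3 = 30.78 + 3 = 33.8.
Round up.

n = 34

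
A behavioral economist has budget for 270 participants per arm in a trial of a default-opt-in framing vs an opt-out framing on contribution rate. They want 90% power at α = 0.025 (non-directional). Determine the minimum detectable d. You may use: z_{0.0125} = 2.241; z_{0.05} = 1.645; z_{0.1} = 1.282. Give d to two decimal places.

d_min ≈ 0.30

For two independent groups of n = 270 each: d_min = (z_{α/2} + z_β)·√(2/n).
z-sum = 2.241 + 1.282 = 3.523.
d_min = 3.523 × √(2/270) = 3.523 × 0.0861 = 0.303.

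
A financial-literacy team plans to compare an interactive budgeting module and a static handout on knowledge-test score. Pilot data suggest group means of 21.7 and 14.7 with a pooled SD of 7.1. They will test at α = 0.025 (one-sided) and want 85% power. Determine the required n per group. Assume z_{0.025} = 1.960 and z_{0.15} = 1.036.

Cohen's d = |M₁ − M₂| / SD_pooled = |21.7 − 14.7| / 7.1 = 7.0 / 7.1 = 0.986.
For two independent groups with equal n: n = 2·((z_{α} + z_β) / d)².
z_{α} + z_β = 1.960 + 1.036 = 2.996.
n = 2 × (2.996 / 0.986)² = 2 × 3.039² = 2 × 9.23 = 18.5.
Round up to the next whole participant.

n = 19 per group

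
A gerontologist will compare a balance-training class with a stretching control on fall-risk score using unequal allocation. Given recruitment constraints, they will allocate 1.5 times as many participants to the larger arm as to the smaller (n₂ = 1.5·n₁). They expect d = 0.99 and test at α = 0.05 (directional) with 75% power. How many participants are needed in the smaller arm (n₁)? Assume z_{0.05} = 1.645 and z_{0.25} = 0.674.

With allocation ratio k = n₂/n₁ = 1.5, Var(x̄₁−x̄₂) = σ²(1/n₁ + 1/(k·n₁)) = σ²·(k+1)/(k·n₁).
So n₁ = (1 + 1/k)·((z_{α} + z_β)/d)² = 1.667 × (2.319/0.99)².
n₁ = 1.667 × 5.49 = 9.1.
Round up: n₁ = 10, giving n₂ = 1.5 × 10 = 15.

n₁ = 10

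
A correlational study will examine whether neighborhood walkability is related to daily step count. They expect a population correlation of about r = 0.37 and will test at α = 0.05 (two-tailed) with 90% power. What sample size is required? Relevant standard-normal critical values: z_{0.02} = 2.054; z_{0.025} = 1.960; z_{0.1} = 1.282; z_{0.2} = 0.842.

n = 73

Fisher's z: C = ½·ln((1+r)/(1−r)) = ½·ln(2.1746) = 0.3884.
n = ((z_{α/2} + z_β)/C)² + 3.
(1.960 + 1.282) / 0.3884 = 3.242 / 0.3884 = 8.347.
n = 8.347² + 3 = 69.67 + 3 = 72.7.
Round up.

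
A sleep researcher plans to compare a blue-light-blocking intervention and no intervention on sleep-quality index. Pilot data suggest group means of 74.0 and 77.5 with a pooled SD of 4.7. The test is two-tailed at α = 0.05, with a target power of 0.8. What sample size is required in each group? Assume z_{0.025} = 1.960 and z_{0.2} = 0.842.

Cohen's d = |M₁ − M₂| / SD_pooled = |74.0 − 77.5| / 4.7 = 3.5 / 4.7 = 0.745.
For two independent groups with equal n: n = 2·((z_{α/2} + z_β) / d)².
z_{α/2} + z_β = 1.960 + 0.842 = 2.802.
n = 2 × (2.802 / 0.745)² = 2 × 3.761² = 2 × 14.15 = 28.3.
Round up to the next whole participant.

n = 29 per group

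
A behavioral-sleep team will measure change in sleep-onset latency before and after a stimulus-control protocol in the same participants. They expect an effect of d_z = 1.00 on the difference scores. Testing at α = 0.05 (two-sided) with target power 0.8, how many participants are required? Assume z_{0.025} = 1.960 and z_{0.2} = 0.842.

For a paired (one-sample on differences) test: n = ((z_{α/2} + z_β) / d)².
z_{α/2} + z_β = 1.960 + 0.842 = 2.802.
n = (2.802 / 1.00)² = 2.802² = 7.85.
Round up.

n = 8 pairs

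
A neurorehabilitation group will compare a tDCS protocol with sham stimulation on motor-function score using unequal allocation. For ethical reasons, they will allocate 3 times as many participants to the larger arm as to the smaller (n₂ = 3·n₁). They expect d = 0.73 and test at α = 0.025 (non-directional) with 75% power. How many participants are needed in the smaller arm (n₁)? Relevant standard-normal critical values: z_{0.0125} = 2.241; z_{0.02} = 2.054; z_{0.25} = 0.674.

n₁ = 22

With allocation ratio k = n₂/n₁ = 3, Var(x̄₁−x̄₂) = σ²(1/n₁ + 1/(k·n₁)) = σ²·(k+1)/(k·n₁).
So n₁ = (1 + 1/k)·((z_{α/2} + z_β)/d)² = 1.333 × (2.915/0.73)².
n₁ = 1.333 × 15.95 = 21.3.
Round up: n₁ = 22, giving n₂ = 3 × 22 = 66.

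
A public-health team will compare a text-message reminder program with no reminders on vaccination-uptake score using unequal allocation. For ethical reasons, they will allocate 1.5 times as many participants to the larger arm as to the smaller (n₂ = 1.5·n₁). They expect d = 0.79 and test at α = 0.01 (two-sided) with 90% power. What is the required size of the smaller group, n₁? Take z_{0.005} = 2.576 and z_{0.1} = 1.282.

With allocation ratio k = n₂/n₁ = 1.5, Var(x̄₁−x̄₂) = σ²(1/n₁ + 1/(k·n₁)) = σ²·(k+1)/(k·n₁).
So n₁ = (1 + 1/k)·((z_{α/2} + z_β)/d)² = 1.667 × (3.858/0.79)².
n₁ = 1.667 × 23.85 = 39.7.
Round up: n₁ = 40, giving n₂ = 1.5 × 40 = 60.

n₁ = 40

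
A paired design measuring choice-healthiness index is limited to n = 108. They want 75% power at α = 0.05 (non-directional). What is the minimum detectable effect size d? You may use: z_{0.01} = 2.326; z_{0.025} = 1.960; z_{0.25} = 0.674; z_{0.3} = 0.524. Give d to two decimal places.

For a single sample (or paired design) of n = 108: d_min = (z_{α/2} + z_β)/√n.
z-sum = 1.960 + 0.674 = 2.634.
d_min = 2.634 / √108 = 2.634 / 10.392 = 0.253.

d_min ≈ 0.25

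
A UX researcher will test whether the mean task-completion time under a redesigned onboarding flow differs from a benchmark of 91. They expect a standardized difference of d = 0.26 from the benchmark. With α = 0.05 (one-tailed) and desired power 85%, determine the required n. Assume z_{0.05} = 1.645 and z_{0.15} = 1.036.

For a one-sample test: n = ((z_{α} + z_β) / d)².
z_{α} + z_β = 1.645 + 1.036 = 2.681.
n = (2.681 / 0.26)² = 10.312² = 106.33.
Round up.

n = 107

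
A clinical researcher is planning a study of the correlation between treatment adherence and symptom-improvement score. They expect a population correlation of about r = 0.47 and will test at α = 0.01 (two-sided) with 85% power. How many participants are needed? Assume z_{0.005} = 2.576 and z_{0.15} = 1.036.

Fisher's z: C = ½·ln((1+r)/(1−r)) = ½·ln(2.7736) = 0.5101.
n = ((z_{α/2} + z_β)/C)² + 3.
(2.576 + 1.036) / 0.5101 = 3.612 / 0.5101 = 7.081.
n = 7.081² + 3 = 50.14 + 3 = 53.1.
Round up.

n = 54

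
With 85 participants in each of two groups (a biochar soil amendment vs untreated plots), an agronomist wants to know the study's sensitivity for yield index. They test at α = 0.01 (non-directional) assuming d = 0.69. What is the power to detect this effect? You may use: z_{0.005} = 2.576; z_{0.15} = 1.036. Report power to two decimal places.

power ≈ 0.97

For two equal groups, power = Φ(d·√(n/2) − z_{α/2}).
d·√(n/2) = 0.69 × √(85/2) = 0.69 × 6.519 = 4.498.
z_β = 4.498 − 2.576 = 1.922.
Power = Φ(1.922) = 0.973.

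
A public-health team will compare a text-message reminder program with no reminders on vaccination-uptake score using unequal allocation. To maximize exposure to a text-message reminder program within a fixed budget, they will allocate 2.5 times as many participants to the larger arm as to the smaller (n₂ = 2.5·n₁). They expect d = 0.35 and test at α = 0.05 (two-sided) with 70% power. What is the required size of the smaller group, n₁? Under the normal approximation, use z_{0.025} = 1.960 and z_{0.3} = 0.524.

n₁ = 71

With allocation ratio k = n₂/n₁ = 2.5, Var(x̄₁−x̄₂) = σ²(1/n₁ + 1/(k·n₁)) = σ²·(k+1)/(k·n₁).
So n₁ = (1 + 1/k)·((z_{α/2} + z_β)/d)² = 1.400 × (2.484/0.35)².
n₁ = 1.400 × 50.37 = 70.5.
Round up: n₁ = 71, giving n₂ = ⌈2.5 × 71⌉ = ⌈177.5⌉ = 178.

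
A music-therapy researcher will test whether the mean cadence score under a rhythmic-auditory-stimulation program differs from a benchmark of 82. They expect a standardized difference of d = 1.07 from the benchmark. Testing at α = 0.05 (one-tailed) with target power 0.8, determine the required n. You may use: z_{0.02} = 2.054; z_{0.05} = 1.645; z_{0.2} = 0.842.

For a one-sample test: n = ((z_{α} + z_β) / d)².
z_{α} + z_β = 1.645 + 0.842 = 2.487.
n = (2.487 / 1.07)² = 2.324² = 5.40.
Round up.

n = 6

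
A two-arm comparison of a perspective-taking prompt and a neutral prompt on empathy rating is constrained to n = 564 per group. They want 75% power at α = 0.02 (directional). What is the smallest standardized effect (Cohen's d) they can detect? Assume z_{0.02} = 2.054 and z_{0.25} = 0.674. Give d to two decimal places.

For two independent groups of n = 564 each: d_min = (z_{α} + z_β)·√(2/n).
z-sum = 2.054 + 0.674 = 2.728.
d_min = 2.728 × √(2/564) = 2.728 × 0.0595 = 0.162.

d_min ≈ 0.16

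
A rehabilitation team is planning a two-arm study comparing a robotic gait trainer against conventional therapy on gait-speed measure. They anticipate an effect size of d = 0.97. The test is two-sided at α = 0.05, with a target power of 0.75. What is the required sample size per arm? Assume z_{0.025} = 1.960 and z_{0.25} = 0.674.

n = 15 per group

For two independent groups with equal n: n = 2·((z_{α/2} + z_β) / d)².
z_{α/2} + z_β = 1.960 + 0.674 = 2.634.
n = 2 × (2.634 / 0.97)² = 2 × 2.715² = 2 × 7.37 = 14.7.
Round up to the next whole participant.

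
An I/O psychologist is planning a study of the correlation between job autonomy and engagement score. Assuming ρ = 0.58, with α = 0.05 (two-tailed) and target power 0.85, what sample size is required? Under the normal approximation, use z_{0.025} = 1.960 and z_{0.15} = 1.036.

n = 24

Fisher's z: C = ½·ln((1+r)/(1−r)) = ½·ln(3.7619) = 0.6625.
n = ((z_{α/2} + z_β)/C)² + 3.
(1.960 + 1.036) / 0.6625 = 2.996 / 0.6625 = 4.522.
n = 4.522² + 3 = 20.45 + 3 = 23.5.
Round up.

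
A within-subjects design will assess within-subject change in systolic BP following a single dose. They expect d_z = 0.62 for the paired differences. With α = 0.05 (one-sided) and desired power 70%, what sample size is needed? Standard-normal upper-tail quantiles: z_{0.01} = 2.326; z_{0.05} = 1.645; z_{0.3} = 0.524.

For a paired (one-sample on differences) test: n = ((z_{α} + z_β) / d)².
z_{α} + z_β = 1.645 + 0.524 = 2.169.
n = (2.169 / 0.62)² = 3.498² = 12.24.
Round up.

n = 13 pairs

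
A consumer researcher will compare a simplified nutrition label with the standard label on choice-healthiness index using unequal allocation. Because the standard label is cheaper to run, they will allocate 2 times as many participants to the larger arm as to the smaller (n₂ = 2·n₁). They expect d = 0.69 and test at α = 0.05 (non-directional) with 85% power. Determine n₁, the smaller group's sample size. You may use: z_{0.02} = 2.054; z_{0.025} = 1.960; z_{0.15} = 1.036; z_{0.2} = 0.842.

n₁ = 29

With allocation ratio k = n₂/n₁ = 2, Var(x̄₁−x̄₂) = σ²(1/n₁ + 1/(k·n₁)) = σ²·(k+1)/(k·n₁).
So n₁ = (1 + 1/k)·((z_{α/2} + z_β)/d)² = 1.500 × (2.996/0.69)².
n₁ = 1.500 × 18.85 = 28.3.
Round up: n₁ = 29, giving n₂ = 2 × 29 = 58.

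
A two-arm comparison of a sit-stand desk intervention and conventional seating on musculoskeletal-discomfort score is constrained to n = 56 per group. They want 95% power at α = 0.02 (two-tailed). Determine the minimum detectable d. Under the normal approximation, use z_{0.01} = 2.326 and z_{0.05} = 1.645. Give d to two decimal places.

d_min ≈ 0.75

For two independent groups of n = 56 each: d_min = (z_{α/2} + z_β)·√(2/n).
z-sum = 2.326 + 1.645 = 3.971.
d_min = 3.971 × √(2/56) = 3.971 × 0.1890 = 0.750.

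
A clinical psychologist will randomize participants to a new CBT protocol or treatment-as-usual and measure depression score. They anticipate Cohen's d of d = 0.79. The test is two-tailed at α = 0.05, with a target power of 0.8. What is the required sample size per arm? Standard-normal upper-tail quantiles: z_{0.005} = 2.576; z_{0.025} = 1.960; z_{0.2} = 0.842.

n = 26 per group

For two independent groups with equal n: n = 2·((z_{α/2} + z_β) / d)².
z_{α/2} + z_β = 1.960 + 0.842 = 2.802.
n = 2 × (2.802 / 0.79)² = 2 × 3.547² = 2 × 12.58 = 25.2.
Round up to the next whole participant.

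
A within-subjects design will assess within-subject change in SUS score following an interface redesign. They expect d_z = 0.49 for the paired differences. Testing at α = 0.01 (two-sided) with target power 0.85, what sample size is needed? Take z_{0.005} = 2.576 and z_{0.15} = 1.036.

For a paired (one-sample on differences) test: n = ((z_{α/2} + z_β) / d)².
z_{α/2} + z_β = 2.576 + 1.036 = 3.612.
n = (3.612 / 0.49)² = 7.371² = 54.34.
Round up.

n = 55 pairs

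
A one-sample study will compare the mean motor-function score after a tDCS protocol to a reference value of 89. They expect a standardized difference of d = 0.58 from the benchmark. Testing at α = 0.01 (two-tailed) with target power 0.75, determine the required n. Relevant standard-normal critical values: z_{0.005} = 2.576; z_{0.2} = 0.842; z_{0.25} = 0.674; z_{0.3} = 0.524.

For a one-sample test: n = ((z_{α/2} + z_β) / d)².
z_{α/2} + z_β = 2.576 + 0.674 = 3.250.
n = (3.250 / 0.58)² = 5.603² = 31.40.
Round up.

n = 32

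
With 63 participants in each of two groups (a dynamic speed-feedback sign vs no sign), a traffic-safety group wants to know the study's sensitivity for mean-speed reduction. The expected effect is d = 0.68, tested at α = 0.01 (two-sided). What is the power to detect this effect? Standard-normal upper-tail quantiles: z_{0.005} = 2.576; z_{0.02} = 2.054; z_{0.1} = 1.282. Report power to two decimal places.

power ≈ 0.89

For two equal groups, power = Φ(d·√(n/2) − z_{α/2}).
d·√(n/2) = 0.68 × √(63/2) = 0.68 × 5.612 = 3.816.
z_β = 3.816 − 2.576 = 1.240.
Power = Φ(1.240) = 0.893.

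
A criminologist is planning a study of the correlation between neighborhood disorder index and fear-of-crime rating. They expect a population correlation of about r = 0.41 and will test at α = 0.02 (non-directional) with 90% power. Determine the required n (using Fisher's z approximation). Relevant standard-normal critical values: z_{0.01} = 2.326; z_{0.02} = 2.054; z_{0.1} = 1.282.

Fisher's z: C = ½·ln((1+r)/(1−r)) = ½·ln(2.3898) = 0.4356.
n = ((z_{α/2} + z_β)/C)² + 3.
(2.326 + 1.282) / 0.4356 = 3.608 / 0.4356 = 8.283.
n = 8.283² + 3 = 68.61 + 3 = 71.6.
Round up.

n = 72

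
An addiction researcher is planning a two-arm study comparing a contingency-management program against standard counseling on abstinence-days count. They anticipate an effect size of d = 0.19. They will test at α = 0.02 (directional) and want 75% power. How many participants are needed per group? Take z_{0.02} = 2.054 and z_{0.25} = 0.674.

n = 413 per group

For two independent groups with equal n: n = 2·((z_{α} + z_β) / d)².
z_{α} + z_β = 2.054 + 0.674 = 2.728.
n = 2 × (2.728 / 0.19)² = 2 × 14.358² = 2 × 206.15 = 412.3.
Round up to the next whole participant.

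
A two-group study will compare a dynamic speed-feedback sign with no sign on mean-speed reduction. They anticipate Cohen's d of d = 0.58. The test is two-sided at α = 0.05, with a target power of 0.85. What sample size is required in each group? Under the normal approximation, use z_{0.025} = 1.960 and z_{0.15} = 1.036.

n = 54 per group

For two independent groups with equal n: n = 2·((z_{α/2} + z_β) / d)².
z_{α/2} + z_β = 1.960 + 1.036 = 2.996.
n = 2 × (2.996 / 0.58)² = 2 × 5.166² = 2 × 26.68 = 53.4.
Round up to the next whole participant.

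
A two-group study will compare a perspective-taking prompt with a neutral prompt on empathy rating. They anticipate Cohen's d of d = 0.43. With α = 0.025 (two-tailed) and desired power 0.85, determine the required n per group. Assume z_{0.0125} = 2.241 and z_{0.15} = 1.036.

For two independent groups with equal n: n = 2·((z_{α/2} + z_β) / d)².
z_{α/2} + z_β = 2.241 + 1.036 = 3.277.
n = 2 × (3.277 / 0.43)² = 2 × 7.621² = 2 × 58.08 = 116.2.
Round up to the next whole participant.

n = 117 per group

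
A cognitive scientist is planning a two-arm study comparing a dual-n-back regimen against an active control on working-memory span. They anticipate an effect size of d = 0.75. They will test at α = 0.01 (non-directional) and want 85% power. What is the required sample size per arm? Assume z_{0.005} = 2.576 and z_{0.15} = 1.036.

For two independent groups with equal n: n = 2·((z_{α/2} + z_β) / d)².
z_{α/2} + z_β = 2.576 + 1.036 = 3.612.
n = 2 × (3.612 / 0.75)² = 2 × 4.816² = 2 × 23.19 = 46.4.
Round up to the next whole participant.

n = 47 per group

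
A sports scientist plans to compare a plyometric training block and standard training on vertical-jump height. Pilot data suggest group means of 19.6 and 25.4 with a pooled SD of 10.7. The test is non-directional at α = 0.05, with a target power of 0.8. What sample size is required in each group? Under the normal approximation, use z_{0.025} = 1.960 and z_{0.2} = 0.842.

n = 54 per group

Cohen's d = |M₁ − M₂| / SD_pooled = |19.6 − 25.4| / 10.7 = 5.8 / 10.7 = 0.542.
For two independent groups with equal n: n = 2·((z_{α/2} + z_β) / d)².
z_{α/2} + z_β = 1.960 + 0.842 = 2.802.
n = 2 × (2.802 / 0.542)² = 2 × 5.170² = 2 × 26.73 = 53.5.
Round up to the next whole participant.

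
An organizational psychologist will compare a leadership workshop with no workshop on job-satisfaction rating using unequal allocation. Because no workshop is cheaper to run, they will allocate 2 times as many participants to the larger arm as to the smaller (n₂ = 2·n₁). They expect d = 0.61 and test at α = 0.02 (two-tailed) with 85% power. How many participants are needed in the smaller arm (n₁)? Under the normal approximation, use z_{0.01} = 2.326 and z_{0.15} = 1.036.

With allocation ratio k = n₂/n₁ = 2, Var(x̄₁−x̄₂) = σ²(1/n₁ + 1/(k·n₁)) = σ²·(k+1)/(k·n₁).
So n₁ = (1 + 1/k)·((z_{α/2} + z_β)/d)² = 1.500 × (3.362/0.61)².
n₁ = 1.500 × 30.38 = 45.6.
Round up: n₁ = 46, giving n₂ = 2 × 46 = 92.

n₁ = 46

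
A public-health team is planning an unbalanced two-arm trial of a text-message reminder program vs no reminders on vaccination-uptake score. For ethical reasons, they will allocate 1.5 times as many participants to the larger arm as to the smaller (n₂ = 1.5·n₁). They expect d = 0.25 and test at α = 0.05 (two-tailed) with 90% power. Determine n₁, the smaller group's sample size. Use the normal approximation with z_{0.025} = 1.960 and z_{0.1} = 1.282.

With allocation ratio k = n₂/n₁ = 1.5, Var(x̄₁−x̄₂) = σ²(1/n₁ + 1/(k·n₁)) = σ²·(k+1)/(k·n₁).
So n₁ = (1 + 1/k)·((z_{α/2} + z_β)/d)² = 1.667 × (3.242/0.25)².
n₁ = 1.667 × 168.17 = 280.3.
Round up: n₁ = 281, giving n₂ = ⌈1.5 × 281⌉ = ⌈421.5⌉ = 422.

n₁ = 281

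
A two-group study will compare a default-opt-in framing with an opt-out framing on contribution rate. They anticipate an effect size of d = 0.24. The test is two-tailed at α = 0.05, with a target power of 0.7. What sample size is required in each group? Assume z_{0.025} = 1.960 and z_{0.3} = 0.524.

n = 215 per group

For two independent groups with equal n: n = 2·((z_{α/2} + z_β) / d)².
z_{α/2} + z_β = 1.960 + 0.524 = 2.484.
n = 2 × (2.484 / 0.24)² = 2 × 10.350² = 2 × 107.12 = 214.2.
Round up to the next whole participant.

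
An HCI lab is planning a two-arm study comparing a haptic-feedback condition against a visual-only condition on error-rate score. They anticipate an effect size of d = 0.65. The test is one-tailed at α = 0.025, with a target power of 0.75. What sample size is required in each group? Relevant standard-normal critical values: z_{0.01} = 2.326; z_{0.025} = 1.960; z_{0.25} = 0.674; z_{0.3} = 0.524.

For two independent groups with equal n: n = 2·((z_{α} + z_β) / d)².
z_{α} + z_β = 1.960 + 0.674 = 2.634.
n = 2 × (2.634 / 0.65)² = 2 × 4.052² = 2 × 16.42 = 32.8.
Round up to the next whole participant.

n = 33 per group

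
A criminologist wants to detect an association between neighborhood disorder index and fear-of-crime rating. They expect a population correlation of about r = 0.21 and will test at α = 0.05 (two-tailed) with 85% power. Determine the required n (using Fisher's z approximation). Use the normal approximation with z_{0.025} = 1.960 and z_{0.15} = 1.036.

Fisher's z: C = ½·ln((1+r)/(1−r)) = ½·ln(1.5316) = 0.2132.
n = ((z_{α/2} + z_β)/C)² + 3.
(1.960 + 1.036) / 0.2132 = 2.996 / 0.2132 = 14.053.
n = 14.053² + 3 = 197.47 + 3 = 200.5.
Round up.

n = 201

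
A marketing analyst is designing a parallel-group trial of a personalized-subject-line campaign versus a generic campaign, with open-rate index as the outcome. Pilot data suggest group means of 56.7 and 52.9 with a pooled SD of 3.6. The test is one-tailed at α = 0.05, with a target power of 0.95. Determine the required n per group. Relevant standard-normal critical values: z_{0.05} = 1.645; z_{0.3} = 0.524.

n = 20 per group

Cohen's d = |M₁ − M₂| / SD_pooled = |56.7 − 52.9| / 3.6 = 3.8 / 3.6 = 1.056.
For two independent groups with equal n: n = 2·((z_{α} + z_β) / d)².
z_{α} + z_β = 1.645 + 1.645 = 3.290.
n = 2 × (3.290 / 1.056)² = 2 × 3.116² = 2 × 9.71 = 19.4.
Round up to the next whole participant.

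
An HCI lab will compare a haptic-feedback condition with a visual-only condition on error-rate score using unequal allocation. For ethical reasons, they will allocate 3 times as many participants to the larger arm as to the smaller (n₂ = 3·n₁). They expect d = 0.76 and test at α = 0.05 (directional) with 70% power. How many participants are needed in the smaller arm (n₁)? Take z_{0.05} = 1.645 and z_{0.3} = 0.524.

With allocation ratio k = n₂/n₁ = 3, Var(x̄₁−x̄₂) = σ²(1/n₁ + 1/(k·n₁)) = σ²·(k+1)/(k·n₁).
So n₁ = (1 + 1/k)·((z_{α} + z_β)/d)² = 1.333 × (2.169/0.76)².
n₁ = 1.333 × 8.15 = 10.9.
Round up: n₁ = 11, giving n₂ = 3 × 11 = 33.

n₁ = 11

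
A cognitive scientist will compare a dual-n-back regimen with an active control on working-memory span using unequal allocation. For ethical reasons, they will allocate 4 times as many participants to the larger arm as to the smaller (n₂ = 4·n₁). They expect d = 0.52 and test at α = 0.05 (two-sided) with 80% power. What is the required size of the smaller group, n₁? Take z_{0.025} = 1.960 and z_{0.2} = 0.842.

With allocation ratio k = n₂/n₁ = 4, Var(x̄₁−x̄₂) = σ²(1/n₁ + 1/(k·n₁)) = σ²·(k+1)/(k·n₁).
So n₁ = (1 + 1/k)·((z_{α/2} + z_β)/d)² = 1.250 × (2.802/0.52)².
n₁ = 1.250 × 29.04 = 36.3.
Round up: n₁ = 37, giving n₂ = 4 × 37 = 148.

n₁ = 37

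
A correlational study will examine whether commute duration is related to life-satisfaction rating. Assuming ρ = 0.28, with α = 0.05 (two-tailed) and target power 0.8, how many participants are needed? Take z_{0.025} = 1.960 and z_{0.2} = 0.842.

Fisher's z: C = ½·ln((1+r)/(1−r)) = ½·ln(1.7778) = 0.2877.
n = ((z_{α/2} + z_β)/C)² + 3.
(1.960 + 0.842) / 0.2877 = 2.802 / 0.2877 = 9.739.
n = 9.739² + 3 = 94.85 + 3 = 97.9.
Round up.

n = 98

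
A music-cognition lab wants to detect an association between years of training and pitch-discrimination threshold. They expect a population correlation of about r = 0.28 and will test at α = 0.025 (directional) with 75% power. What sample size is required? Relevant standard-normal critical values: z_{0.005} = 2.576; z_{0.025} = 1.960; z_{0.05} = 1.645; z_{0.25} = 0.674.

n = 87

Fisher's z: C = ½·ln((1+r)/(1−r)) = ½·ln(1.7778) = 0.2877.
n = ((z_{α} + z_β)/C)² + 3.
(1.960 + 0.674) / 0.2877 = 2.634 / 0.2877 = 9.155.
n = 9.155² + 3 = 83.82 + 3 = 86.8.
Round up.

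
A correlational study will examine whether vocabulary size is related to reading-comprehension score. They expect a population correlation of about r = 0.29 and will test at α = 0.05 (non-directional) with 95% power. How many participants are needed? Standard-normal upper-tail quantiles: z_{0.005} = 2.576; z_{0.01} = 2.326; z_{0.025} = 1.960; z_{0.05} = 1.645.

n = 149

Fisher's z: C = ½·ln((1+r)/(1−r)) = ½·ln(1.8169) = 0.2986.
n = ((z_{α/2} + z_β)/C)² + 3.
(1.960 + 1.645) / 0.2986 = 3.605 / 0.2986 = 12.073.
n = 12.073² + 3 = 145.76 + 3 = 148.8.
Round up.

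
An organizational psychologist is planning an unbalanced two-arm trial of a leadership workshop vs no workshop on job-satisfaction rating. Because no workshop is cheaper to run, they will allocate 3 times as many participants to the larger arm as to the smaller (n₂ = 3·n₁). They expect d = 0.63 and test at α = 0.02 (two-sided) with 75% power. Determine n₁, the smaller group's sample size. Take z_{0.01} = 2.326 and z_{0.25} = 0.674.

With allocation ratio k = n₂/n₁ = 3, Var(x̄₁−x̄₂) = σ²(1/n₁ + 1/(k·n₁)) = σ²·(k+1)/(k·n₁).
So n₁ = (1 + 1/k)·((z_{α/2} + z_β)/d)² = 1.333 × (3.000/0.63)².
n₁ = 1.333 × 22.68 = 30.2.
Round up: n₁ = 31, giving n₂ = 3 × 31 = 93.

n₁ = 31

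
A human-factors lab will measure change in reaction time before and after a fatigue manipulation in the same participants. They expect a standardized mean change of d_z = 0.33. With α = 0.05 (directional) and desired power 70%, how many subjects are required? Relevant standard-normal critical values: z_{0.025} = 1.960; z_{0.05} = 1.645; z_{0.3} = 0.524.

For a paired (one-sample on differences) test: n = ((z_{α} + z_β) / d)².
z_{α} + z_β = 1.645 + 0.524 = 2.169.
n = (2.169 / 0.33)² = 6.573² = 43.20.
Round up.

n = 44 pairs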